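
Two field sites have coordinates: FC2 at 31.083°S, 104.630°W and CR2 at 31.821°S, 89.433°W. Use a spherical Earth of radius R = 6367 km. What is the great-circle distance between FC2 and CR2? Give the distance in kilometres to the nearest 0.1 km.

Δφ = -0.7380°,  Δλ = 15.1970°
a = sin²(Δφ/2) + cos φ₁ cos φ₂ sin²(Δλ/2) = 0.012765
c = 2·arcsin(√a) = 0.226450 rad = 12.9746°
d = R·c = 6367 × 0.226450 = 1441.8 km

1441.8 km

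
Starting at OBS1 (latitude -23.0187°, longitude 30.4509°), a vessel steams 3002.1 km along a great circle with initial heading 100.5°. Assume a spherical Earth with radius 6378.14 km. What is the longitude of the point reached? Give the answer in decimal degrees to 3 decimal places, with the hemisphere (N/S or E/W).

δ = d/R = 3002.1/6378.14 = 0.470686 rad
φ₂ = arcsin(sin φ₁ cos δ + cos φ₁ sin δ cos θ)
   = arcsin(-0.39103·0.89126 + 0.92038·0.45350·-0.18224) = -25.12363°
λ₂ = λ₁ + atan2(sin θ sin δ cos φ₁, cos δ − sin φ₁ sin φ₂) = 59.95574°

59.956°E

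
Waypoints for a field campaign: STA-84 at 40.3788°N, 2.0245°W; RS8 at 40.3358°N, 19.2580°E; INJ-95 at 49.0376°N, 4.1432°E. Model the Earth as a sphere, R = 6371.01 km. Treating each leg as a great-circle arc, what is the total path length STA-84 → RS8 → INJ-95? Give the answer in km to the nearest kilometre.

STA-84→RS8: c = 0.282366 rad, d = 1798.96 km
RS8→INJ-95: c = 0.240572 rad, d = 1532.69 km
Total = 1798.96 + 1532.69 = 3331.65 km

3332 km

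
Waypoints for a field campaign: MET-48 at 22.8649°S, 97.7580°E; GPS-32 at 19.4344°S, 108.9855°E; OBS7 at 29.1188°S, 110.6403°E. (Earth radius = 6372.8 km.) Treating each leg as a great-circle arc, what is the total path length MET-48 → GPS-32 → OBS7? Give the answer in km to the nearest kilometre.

2315 km

MET-48→GPS-32: c = 0.192241 rad, d = 1225.11 km
GPS-32→OBS7: c = 0.171055 rad, d = 1090.10 km
Total = 1225.11 + 1090.10 = 2315.21 km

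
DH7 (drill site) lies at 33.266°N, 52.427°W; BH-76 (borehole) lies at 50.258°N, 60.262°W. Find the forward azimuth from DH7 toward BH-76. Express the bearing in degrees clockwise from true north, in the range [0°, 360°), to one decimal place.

343.6°

Δλ = -7.8350°
y = sin Δλ · cos φ₂ = -0.087154
x = cos φ₁ sin φ₂ − sin φ₁ cos φ₂ cos Δλ = 0.295512
θ = atan2(y, x) = -16.4322° → 343.5678° (mod 360°)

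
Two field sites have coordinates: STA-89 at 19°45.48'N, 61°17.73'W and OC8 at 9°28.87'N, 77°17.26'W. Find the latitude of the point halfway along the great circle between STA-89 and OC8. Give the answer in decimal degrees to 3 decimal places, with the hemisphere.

STA-89: φ = +19.75800°, λ = -61.29550°
OC8: φ = +9.48117°, λ = -77.28767°
Bx = cos φ₂ cos Δλ = 0.948168,  By = cos φ₂ sin Δλ = -0.271742
φₘ = atan2(sin φ₁ + sin φ₂, √((cos φ₁ + Bx)² + By²)) = 14.75680°
λₘ = λ₁ + atan2(By, cos φ₁ + Bx) = -69.48037°

14.757°N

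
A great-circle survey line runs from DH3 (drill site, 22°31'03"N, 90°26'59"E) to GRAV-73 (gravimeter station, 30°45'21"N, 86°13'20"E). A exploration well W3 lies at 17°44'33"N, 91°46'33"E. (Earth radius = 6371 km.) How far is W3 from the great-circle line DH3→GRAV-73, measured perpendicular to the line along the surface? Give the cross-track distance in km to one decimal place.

84.5 km

DH3: φ = +22.51750°, λ = +90.44972°
GRAV-73: φ = +30.75583°, λ = +86.22222°
W3: φ = +17.74250°, λ = +91.77583°
δ₁₃ = central angle DH3→W3 = 0.086124 rad  (haversine)
θ₁₃ = bearing DH3→W3 = 165.152°,  θ₁₂ = bearing DH3→GRAV-73 = 336.282°
dₓₜ = R·arcsin(sin δ₁₃ · sin(θ₁₃ − θ₁₂)) = 6371·arcsin(0.08602·sin(-171.129°)) = -84.509 km
|dₓₜ| = 84.509 km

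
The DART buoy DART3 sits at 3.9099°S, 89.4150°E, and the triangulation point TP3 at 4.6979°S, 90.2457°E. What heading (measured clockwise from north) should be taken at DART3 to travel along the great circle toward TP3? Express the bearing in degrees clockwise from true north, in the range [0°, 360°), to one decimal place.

Δλ = 0.8307°
y = sin Δλ · cos φ₂ = 0.014449
x = cos φ₁ sin φ₂ − sin φ₁ cos φ₂ cos Δλ = -0.013760
θ = atan2(y, x) = 133.6002° → 133.6002° (mod 360°)

133.6°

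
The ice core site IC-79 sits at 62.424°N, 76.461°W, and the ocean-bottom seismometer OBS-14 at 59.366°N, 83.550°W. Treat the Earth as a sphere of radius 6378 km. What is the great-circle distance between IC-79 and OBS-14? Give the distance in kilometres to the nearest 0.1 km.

Δφ = -3.0580°,  Δλ = -7.0890°
a = sin²(Δφ/2) + cos φ₁ cos φ₂ sin²(Δλ/2) = 0.001614
c = 2·arcsin(√a) = 0.080360 rad = 4.6043°
d = R·c = 6378 × 0.080360 = 512.5 km

512.5 km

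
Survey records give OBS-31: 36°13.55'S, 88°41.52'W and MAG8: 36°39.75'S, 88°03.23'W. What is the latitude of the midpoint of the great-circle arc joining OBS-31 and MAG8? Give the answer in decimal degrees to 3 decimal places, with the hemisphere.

OBS-31: φ = -36.22583°, λ = -88.69200°
MAG8: φ = -36.66250°, λ = -88.05383°
Bx = cos φ₂ cos Δλ = 0.802117,  By = cos φ₂ sin Δλ = 0.008934
φₘ = atan2(sin φ₁ + sin φ₂, √((cos φ₁ + Bx)² + By²)) = -36.44459°
λₘ = λ₁ + atan2(By, cos φ₁ + Bx) = -88.37381°

36.445°S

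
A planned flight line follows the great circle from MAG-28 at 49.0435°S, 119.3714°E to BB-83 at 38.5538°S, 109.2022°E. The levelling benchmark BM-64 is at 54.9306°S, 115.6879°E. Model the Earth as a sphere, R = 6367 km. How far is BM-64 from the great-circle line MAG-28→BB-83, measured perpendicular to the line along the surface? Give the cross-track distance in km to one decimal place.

δ₁₃ = central angle MAG-28→BM-64 = 0.110075 rad  (haversine)
θ₁₃ = bearing MAG-28→BM-64 = 199.635°,  θ₁₂ = bearing MAG-28→BB-83 = 321.371°
dₓₜ = R·arcsin(sin δ₁₃ · sin(θ₁₃ − θ₁₂)) = 6367·arcsin(0.10985·sin(-121.737°)) = -595.718 km
|dₓₜ| = 595.718 km

595.7 km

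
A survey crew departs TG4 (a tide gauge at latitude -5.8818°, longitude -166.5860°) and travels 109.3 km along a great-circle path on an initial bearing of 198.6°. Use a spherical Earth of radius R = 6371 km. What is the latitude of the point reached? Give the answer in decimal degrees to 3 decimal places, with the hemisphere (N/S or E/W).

6.813°S

δ = d/R = 109.3/6371 = 0.017156 rad
φ₂ = arcsin(sin φ₁ cos δ + cos φ₁ sin δ cos θ)
   = arcsin(-0.10248·0.99985 + 0.99474·0.01716·-0.94777) = -6.81332°
λ₂ = λ₁ + atan2(sin θ sin δ cos φ₁, cos δ − sin φ₁ sin φ₂) = -166.90174°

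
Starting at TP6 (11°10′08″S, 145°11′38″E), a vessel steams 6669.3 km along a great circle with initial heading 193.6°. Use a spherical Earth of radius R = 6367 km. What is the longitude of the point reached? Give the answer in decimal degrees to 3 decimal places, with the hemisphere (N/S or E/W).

113.294°E

TP6: φ = -11.16889°, λ = +145.19389°
δ = d/R = 6669.3/6367 = 1.047479 rad
φ₂ = arcsin(sin φ₁ cos δ + cos φ₁ sin δ cos θ)
   = arcsin(-0.19370·0.49976 + 0.98106·0.86617·-0.97196) = -67.32978°
λ₂ = λ₁ + atan2(sin θ sin δ cos φ₁, cos δ − sin φ₁ sin φ₂) = 113.29424°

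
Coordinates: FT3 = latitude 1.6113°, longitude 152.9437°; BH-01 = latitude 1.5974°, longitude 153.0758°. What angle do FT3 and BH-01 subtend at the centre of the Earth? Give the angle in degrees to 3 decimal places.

Δφ = -0.0139°,  Δλ = 0.1321°
a = sin²(Δφ/2) + cos φ₁ cos φ₂ sin²(Δλ/2) = 0.000001
c = 2·arcsin(√a) = 0.002317 rad = 0.1328°

0.133°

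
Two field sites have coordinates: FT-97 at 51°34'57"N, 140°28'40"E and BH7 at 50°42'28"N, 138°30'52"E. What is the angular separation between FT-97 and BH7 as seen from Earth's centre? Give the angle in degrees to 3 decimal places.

1.511°

FT-97: φ = +51.58250°, λ = +140.47778°
BH7: φ = +50.70778°, λ = +138.51444°
Δφ = -0.8747°,  Δλ = -1.9633°
a = sin²(Δφ/2) + cos φ₁ cos φ₂ sin²(Δλ/2) = 0.000174
c = 2·arcsin(√a) = 0.026365 rad = 1.5106°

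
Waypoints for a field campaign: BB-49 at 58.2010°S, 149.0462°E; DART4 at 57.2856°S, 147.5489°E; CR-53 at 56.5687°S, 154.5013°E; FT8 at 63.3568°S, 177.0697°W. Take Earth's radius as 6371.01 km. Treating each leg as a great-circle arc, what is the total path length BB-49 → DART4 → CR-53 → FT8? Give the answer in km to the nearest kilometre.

2298 km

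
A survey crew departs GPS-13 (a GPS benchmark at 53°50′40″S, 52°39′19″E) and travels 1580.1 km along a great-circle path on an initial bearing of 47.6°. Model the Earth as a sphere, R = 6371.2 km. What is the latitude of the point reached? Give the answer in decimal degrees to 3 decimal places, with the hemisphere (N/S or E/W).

GPS-13: φ = -53.84444°, λ = +52.65528°
δ = d/R = 1580.1/6371.2 = 0.248007 rad
φ₂ = arcsin(sin φ₁ cos δ + cos φ₁ sin δ cos θ)
   = arcsin(-0.80742·0.96940 + 0.58998·0.24547·0.67430) = -43.24027°
λ₂ = λ₁ + atan2(sin θ sin δ cos φ₁, cos δ − sin φ₁ sin φ₂) = 67.06362°

43.240°S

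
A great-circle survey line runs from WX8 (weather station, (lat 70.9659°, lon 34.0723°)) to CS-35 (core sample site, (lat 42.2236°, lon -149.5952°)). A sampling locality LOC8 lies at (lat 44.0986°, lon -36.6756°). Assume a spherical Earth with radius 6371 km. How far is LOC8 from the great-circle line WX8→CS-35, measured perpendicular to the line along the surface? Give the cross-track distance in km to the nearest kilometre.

δ₁₃ = central angle WX8→LOC8 = 0.745024 rad  (haversine)
θ₁₃ = bearing WX8→LOC8 = 270.263°,  θ₁₂ = bearing WX8→CS-35 = 2.955°
dₓₜ = R·arcsin(sin δ₁₃ · sin(θ₁₃ − θ₁₂)) = 6371·arcsin(0.67799·sin(267.308°)) = -4740.069 km
|dₓₜ| = 4740.069 km

4740 km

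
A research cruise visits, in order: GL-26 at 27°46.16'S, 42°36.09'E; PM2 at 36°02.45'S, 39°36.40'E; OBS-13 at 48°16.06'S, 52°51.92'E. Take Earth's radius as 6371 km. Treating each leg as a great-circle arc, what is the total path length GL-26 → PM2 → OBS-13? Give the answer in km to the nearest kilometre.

GL-26: φ = -27.76933°, λ = +42.60150°
PM2: φ = -36.04083°, λ = +39.60667°
OBS-13: φ = -48.26767°, λ = +52.86533°
GL-26→PM2: c = 0.151006 rad, d = 962.06 km
PM2→OBS-13: c = 0.272988 rad, d = 1739.20 km
Total = 962.06 + 1739.20 = 2701.26 km

2701 km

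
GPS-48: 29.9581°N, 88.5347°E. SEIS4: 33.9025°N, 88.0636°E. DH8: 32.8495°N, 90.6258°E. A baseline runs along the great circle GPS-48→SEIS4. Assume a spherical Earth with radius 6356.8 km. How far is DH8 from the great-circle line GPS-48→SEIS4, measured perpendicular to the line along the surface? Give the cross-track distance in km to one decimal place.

225.8 km

δ₁₃ = central angle GPS-48→DH8 = 0.059300 rad  (haversine)
θ₁₃ = bearing GPS-48→DH8 = 31.147°,  θ₁₂ = bearing GPS-48→SEIS4 = 354.336°
dₓₜ = R·arcsin(sin δ₁₃ · sin(θ₁₃ − θ₁₂)) = 6356.8·arcsin(0.05927·sin(-323.189°)) = 225.782 km
|dₓₜ| = 225.782 km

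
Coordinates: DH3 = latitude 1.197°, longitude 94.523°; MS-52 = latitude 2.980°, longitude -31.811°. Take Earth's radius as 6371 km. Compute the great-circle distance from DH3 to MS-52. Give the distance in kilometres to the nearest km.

14032 km

Δφ = 1.7830°,  Δλ = -126.3340°
a = sin²(Δφ/2) + cos φ₁ cos φ₂ sin²(Δλ/2) = 0.795237
c = 2·arcsin(√a) = 2.202444 rad = 126.1907°
d = R·c = 6371 × 2.202444 = 14031.8 km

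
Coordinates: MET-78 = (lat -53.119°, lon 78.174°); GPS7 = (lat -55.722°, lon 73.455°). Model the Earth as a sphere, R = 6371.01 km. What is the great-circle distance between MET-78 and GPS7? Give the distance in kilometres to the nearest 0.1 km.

Δφ = -2.6030°,  Δλ = -4.7190°
a = sin²(Δφ/2) + cos φ₁ cos φ₂ sin²(Δλ/2) = 0.001089
c = 2·arcsin(√a) = 0.066006 rad = 3.7819°
d = R·c = 6371.01 × 0.066006 = 420.5 km

420.5 km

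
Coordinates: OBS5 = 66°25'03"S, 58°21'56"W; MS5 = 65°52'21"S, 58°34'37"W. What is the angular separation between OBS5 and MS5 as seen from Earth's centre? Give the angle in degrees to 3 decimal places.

0.552°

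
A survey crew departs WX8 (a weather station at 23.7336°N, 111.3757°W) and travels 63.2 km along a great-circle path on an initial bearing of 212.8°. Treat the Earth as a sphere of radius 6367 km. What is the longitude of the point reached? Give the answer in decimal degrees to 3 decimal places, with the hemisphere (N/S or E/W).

111.711°W

δ = d/R = 63.2/6367 = 0.009926 rad
φ₂ = arcsin(sin φ₁ cos δ + cos φ₁ sin δ cos θ)
   = arcsin(0.40248·0.99995 + 0.91543·0.00993·-0.84057) = 23.25519°
λ₂ = λ₁ + atan2(sin θ sin δ cos φ₁, cos δ − sin φ₁ sin φ₂) = -111.71102°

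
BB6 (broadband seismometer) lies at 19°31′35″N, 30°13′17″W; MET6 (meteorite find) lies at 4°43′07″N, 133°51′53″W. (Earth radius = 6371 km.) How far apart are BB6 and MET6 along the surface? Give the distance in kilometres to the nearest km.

BB6: φ = +19.52639°, λ = -30.22139°
MET6: φ = +4.71861°, λ = -133.86472°
Δφ = -14.8078°,  Δλ = -103.6433°
a = sin²(Δφ/2) + cos φ₁ cos φ₂ sin²(Δλ/2) = 0.597031
c = 2·arcsin(√a) = 1.766098 rad = 101.1900°
d = R·c = 6371 × 1.766098 = 11251.8 km

11252 km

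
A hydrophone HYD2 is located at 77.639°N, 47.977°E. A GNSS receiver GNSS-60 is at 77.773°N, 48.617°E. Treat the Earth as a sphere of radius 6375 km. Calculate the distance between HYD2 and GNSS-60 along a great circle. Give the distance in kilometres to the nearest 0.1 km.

21.3 km

Δφ = 0.1340°,  Δλ = 0.6400°
a = sin²(Δφ/2) + cos φ₁ cos φ₂ sin²(Δλ/2) = 0.000003
c = 2·arcsin(√a) = 0.003336 rad = 0.1911°
d = R·c = 6375 × 0.003336 = 21.3 km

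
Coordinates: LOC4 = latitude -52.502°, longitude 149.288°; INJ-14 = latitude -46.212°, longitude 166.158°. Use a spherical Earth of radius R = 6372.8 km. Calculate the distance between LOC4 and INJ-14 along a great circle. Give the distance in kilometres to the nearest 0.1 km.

1403.3 km

Δφ = 6.2900°,  Δλ = 16.8700°
a = sin²(Δφ/2) + cos φ₁ cos φ₂ sin²(Δλ/2) = 0.012074
c = 2·arcsin(√a) = 0.220207 rad = 12.6169°
d = R·c = 6372.8 × 0.220207 = 1403.3 km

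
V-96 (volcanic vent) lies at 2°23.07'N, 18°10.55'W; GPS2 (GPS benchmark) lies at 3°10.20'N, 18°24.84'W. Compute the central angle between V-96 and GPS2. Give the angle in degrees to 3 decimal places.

0.821°

V-96: φ = +2.38450°, λ = -18.17583°
GPS2: φ = +3.17000°, λ = -18.41400°
Δφ = 0.7855°,  Δλ = -0.2382°
a = sin²(Δφ/2) + cos φ₁ cos φ₂ sin²(Δλ/2) = 0.000051
c = 2·arcsin(√a) = 0.014324 rad = 0.8207°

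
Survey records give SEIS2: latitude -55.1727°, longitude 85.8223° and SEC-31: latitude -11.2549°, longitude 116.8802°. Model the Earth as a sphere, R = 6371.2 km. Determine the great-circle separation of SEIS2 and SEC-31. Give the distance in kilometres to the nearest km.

5583 km

Δφ = 43.9178°,  Δλ = 31.0579°
a = sin²(Δφ/2) + cos φ₁ cos φ₂ sin²(Δλ/2) = 0.179980
c = 2·arcsin(√a) = 0.876246 rad = 50.2052°
d = R·c = 6371.2 × 0.876246 = 5582.7 km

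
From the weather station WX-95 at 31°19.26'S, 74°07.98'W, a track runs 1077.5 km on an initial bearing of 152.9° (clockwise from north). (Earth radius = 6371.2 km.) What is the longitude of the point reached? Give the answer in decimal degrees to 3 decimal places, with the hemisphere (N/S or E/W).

68.403°W

WX-95: φ = -31.32100°, λ = -74.13300°
δ = d/R = 1077.5/6371.2 = 0.169120 rad
φ₂ = arcsin(sin φ₁ cos δ + cos φ₁ sin δ cos θ)
   = arcsin(-0.51983·0.98573 + 0.85427·0.16832·-0.89021) = -39.82288°
λ₂ = λ₁ + atan2(sin θ sin δ cos φ₁, cos δ − sin φ₁ sin φ₂) = -68.40339°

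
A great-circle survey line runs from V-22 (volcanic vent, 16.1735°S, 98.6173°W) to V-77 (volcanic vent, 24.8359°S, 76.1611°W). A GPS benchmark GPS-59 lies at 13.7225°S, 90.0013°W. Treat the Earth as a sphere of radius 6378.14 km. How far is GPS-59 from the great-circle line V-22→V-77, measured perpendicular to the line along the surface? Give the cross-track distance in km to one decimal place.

636.8 km

δ₁₃ = central angle V-22→GPS-59 = 0.151434 rad  (haversine)
θ₁₃ = bearing V-22→GPS-59 = 74.738°,  θ₁₂ = bearing V-22→V-77 = 116.094°
dₓₜ = R·arcsin(sin δ₁₃ · sin(θ₁₃ − θ₁₂)) = 6378.14·arcsin(0.15086·sin(-41.357°)) = -636.814 km
|dₓₜ| = 636.814 km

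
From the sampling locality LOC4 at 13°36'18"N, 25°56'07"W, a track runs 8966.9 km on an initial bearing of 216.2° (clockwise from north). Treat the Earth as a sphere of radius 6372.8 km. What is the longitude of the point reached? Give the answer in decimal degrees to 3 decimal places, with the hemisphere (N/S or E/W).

85.255°W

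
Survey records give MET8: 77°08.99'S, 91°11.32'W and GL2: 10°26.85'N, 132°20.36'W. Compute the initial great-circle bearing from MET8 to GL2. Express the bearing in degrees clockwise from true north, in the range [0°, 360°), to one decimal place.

MET8: φ = -77.14983°, λ = -91.18867°
GL2: φ = +10.44750°, λ = -132.33933°
Δλ = -41.1507°
y = sin Δλ · cos φ₂ = -0.647132
x = cos φ₁ sin φ₂ − sin φ₁ cos φ₂ cos Δλ = 0.762282
θ = atan2(y, x) = -40.3293° → 319.6707° (mod 360°)

319.7°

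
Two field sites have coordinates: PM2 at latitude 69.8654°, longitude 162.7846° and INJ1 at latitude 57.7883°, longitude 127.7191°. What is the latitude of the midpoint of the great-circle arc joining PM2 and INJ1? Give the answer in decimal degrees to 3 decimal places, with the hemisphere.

64.839°N

Bx = cos φ₂ cos Δλ = 0.436298,  By = cos φ₂ sin Δλ = -0.306243
φₘ = atan2(sin φ₁ + sin φ₂, √((cos φ₁ + Bx)² + By²)) = 64.83917°
λₘ = λ₁ + atan2(By, cos φ₁ + Bx) = 141.36177°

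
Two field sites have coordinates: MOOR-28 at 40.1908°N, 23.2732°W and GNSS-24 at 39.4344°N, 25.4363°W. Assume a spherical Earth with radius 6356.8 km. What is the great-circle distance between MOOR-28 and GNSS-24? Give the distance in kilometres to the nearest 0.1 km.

202.5 km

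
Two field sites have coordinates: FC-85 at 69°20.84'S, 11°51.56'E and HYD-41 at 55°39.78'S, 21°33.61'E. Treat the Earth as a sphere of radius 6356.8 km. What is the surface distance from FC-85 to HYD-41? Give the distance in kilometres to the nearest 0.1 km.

1592.9 km

FC-85: φ = -69.34733°, λ = +11.85933°
HYD-41: φ = -55.66300°, λ = +21.56017°
Δφ = 13.6843°,  Δλ = 9.7008°
a = sin²(Δφ/2) + cos φ₁ cos φ₂ sin²(Δλ/2) = 0.015615
c = 2·arcsin(√a) = 0.250579 rad = 14.3571°
d = R·c = 6356.8 × 0.250579 = 1592.9 km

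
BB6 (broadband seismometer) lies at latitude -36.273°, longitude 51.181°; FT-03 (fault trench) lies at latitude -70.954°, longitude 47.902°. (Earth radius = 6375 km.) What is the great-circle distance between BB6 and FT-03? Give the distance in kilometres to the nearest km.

Δφ = -34.6810°,  Δλ = -3.2790°
a = sin²(Δφ/2) + cos φ₁ cos φ₂ sin²(Δλ/2) = 0.089049
c = 2·arcsin(√a) = 0.606054 rad = 34.7243°
d = R·c = 6375 × 0.606054 = 3863.6 km

3864 km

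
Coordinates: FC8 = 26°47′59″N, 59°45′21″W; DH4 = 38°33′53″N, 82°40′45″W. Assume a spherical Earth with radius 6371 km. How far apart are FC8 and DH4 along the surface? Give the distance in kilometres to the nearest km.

2502 km

FC8: φ = +26.79972°, λ = -59.75583°
DH4: φ = +38.56472°, λ = -82.67917°
Δφ = 11.7650°,  Δλ = -22.9233°
a = sin²(Δφ/2) + cos φ₁ cos φ₂ sin²(Δλ/2) = 0.038062
c = 2·arcsin(√a) = 0.392710 rad = 22.5006°
d = R·c = 6371 × 0.392710 = 2502.0 km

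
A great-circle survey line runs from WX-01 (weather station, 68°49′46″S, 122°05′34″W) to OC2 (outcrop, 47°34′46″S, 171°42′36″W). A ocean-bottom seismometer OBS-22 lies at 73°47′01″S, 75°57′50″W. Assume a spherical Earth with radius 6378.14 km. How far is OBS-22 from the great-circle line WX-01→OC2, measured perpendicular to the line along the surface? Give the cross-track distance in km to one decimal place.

684.5 km

WX-01: φ = -68.82944°, λ = -122.09278°
OC2: φ = -47.57944°, λ = -171.71000°
OBS-22: φ = -73.78361°, λ = -75.96389°
δ₁₃ = central angle WX-01→OBS-22 = 0.264186 rad  (haversine)
θ₁₃ = bearing WX-01→OBS-22 = 129.557°,  θ₁₂ = bearing WX-01→OC2 = 285.339°
dₓₜ = R·arcsin(sin δ₁₃ · sin(θ₁₃ − θ₁₂)) = 6378.14·arcsin(0.26112·sin(-155.782°)) = -684.522 km
|dₓₜ| = 684.522 km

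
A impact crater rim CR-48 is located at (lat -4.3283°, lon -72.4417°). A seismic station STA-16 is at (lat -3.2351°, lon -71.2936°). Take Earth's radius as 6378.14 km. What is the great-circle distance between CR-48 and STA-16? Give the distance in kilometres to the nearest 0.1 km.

Δφ = 1.0932°,  Δλ = 1.1481°
a = sin²(Δφ/2) + cos φ₁ cos φ₂ sin²(Δλ/2) = 0.000191
c = 2·arcsin(√a) = 0.027637 rad = 1.5835°
d = R·c = 6378.14 × 0.027637 = 176.3 km

176.3 km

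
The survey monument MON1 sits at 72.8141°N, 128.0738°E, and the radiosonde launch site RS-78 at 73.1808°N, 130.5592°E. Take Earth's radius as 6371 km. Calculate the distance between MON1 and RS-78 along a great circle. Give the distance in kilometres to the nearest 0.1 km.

90.5 km

Δφ = 0.3667°,  Δλ = 2.4854°
a = sin²(Δφ/2) + cos φ₁ cos φ₂ sin²(Δλ/2) = 0.000050
c = 2·arcsin(√a) = 0.014206 rad = 0.8140°
d = R·c = 6371 × 0.014206 = 90.5 km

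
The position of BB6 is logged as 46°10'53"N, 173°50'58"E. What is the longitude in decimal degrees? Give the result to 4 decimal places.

173.8494°E

173° + 50′/60 + 58″/3600 = 173 + 0.83333 + 0.01611 = 173.8494°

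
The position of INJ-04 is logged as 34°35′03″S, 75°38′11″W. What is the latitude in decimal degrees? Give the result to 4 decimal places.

34° + 35′/60 + 3″/3600 = 34 + 0.58333 + 0.00083 = 34.5842°

34.5842°S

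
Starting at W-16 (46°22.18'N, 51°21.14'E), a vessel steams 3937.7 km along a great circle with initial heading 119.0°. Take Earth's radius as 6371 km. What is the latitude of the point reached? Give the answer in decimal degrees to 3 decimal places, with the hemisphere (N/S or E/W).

W-16: φ = +46.36967°, λ = +51.35233°
δ = d/R = 3937.7/6371 = 0.618066 rad
φ₂ = arcsin(sin φ₁ cos δ + cos φ₁ sin δ cos θ)
   = arcsin(0.72381·0.81500 + 0.69000·0.57946·-0.48481) = 23.33221°
λ₂ = λ₁ + atan2(sin θ sin δ cos φ₁, cos δ − sin φ₁ sin φ₂) = 84.85275°

23.332°N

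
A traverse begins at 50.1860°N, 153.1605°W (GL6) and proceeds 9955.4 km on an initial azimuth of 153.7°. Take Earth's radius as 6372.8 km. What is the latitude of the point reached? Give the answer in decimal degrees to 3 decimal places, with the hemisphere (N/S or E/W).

34.567°S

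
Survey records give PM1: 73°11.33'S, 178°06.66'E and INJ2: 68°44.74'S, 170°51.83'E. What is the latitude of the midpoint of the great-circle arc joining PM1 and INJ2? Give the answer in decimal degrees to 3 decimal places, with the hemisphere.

PM1: φ = -73.18883°, λ = +178.11100°
INJ2: φ = -68.74567°, λ = +170.86383°
Bx = cos φ₂ cos Δλ = 0.359613,  By = cos φ₂ sin Δλ = -0.045730
φₘ = atan2(sin φ₁ + sin φ₂, √((cos φ₁ + Bx)² + By²)) = -71.00212°
λₘ = λ₁ + atan2(By, cos φ₁ + Bx) = 174.07939°

71.002°S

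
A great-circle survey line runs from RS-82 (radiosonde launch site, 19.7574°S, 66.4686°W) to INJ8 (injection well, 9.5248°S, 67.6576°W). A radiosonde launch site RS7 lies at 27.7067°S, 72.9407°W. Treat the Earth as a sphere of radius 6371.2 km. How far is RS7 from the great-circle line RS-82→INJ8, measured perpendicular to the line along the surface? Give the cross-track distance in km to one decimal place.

735.5 km

δ₁₃ = central angle RS-82→RS7 = 0.172955 rad  (haversine)
θ₁₃ = bearing RS-82→RS7 = 215.443°,  θ₁₂ = bearing RS-82→INJ8 = 353.426°
dₓₜ = R·arcsin(sin δ₁₃ · sin(θ₁₃ − θ₁₂)) = 6371.2·arcsin(0.17209·sin(-137.983°)) = -735.533 km
|dₓₜ| = 735.533 km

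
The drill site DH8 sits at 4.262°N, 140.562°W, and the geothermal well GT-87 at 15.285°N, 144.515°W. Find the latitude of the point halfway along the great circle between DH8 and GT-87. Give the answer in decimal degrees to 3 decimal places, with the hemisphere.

Bx = cos φ₂ cos Δλ = 0.962332,  By = cos φ₂ sin Δλ = -0.066500
φₘ = atan2(sin φ₁ + sin φ₂, √((cos φ₁ + Bx)² + By²)) = 9.77920°
λₘ = λ₁ + atan2(By, cos φ₁ + Bx) = -142.50564°

9.779°N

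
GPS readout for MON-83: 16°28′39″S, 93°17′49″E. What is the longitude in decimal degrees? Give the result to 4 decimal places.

93° + 17′/60 + 49″/3600 = 93 + 0.28333 + 0.01361 = 93.2969°

93.2969°E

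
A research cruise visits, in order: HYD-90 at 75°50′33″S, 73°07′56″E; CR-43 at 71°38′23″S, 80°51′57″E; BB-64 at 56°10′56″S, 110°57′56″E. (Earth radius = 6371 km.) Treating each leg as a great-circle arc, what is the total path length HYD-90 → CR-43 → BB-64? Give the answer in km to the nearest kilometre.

HYD-90: φ = -75.84250°, λ = +73.13222°
CR-43: φ = -71.63972°, λ = +80.86583°
BB-64: φ = -56.18222°, λ = +110.96556°
HYD-90→CR-43: c = 0.082362 rad, d = 524.73 km
CR-43→BB-64: c = 0.347613 rad, d = 2214.64 km
Total = 524.73 + 2214.64 = 2739.37 km

2739 km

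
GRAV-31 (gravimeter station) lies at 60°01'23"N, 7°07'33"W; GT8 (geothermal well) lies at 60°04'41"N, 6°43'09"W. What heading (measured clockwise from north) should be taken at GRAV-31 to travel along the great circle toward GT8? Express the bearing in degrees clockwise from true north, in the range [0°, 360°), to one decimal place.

74.7°

GRAV-31: φ = +60.02306°, λ = -7.12583°
GT8: φ = +60.07806°, λ = -6.71917°
Δλ = 0.4067°
y = sin Δλ · cos φ₂ = 0.003540
x = cos φ₁ sin φ₂ − sin φ₁ cos φ₂ cos Δλ = 0.000971
θ = atan2(y, x) = 74.6659° → 74.6659° (mod 360°)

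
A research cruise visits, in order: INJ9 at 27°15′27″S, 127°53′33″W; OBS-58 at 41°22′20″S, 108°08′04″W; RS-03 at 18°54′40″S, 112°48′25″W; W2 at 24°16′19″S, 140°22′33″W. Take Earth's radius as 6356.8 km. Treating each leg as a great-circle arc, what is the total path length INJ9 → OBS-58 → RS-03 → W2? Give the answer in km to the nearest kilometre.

INJ9: φ = -27.25750°, λ = -127.89250°
OBS-58: φ = -41.37222°, λ = -108.13444°
RS-03: φ = -18.91111°, λ = -112.80694°
W2: φ = -24.27194°, λ = -140.37583°
INJ9→OBS-58: c = 0.374922 rad, d = 2383.31 km
OBS-58→RS-03: c = 0.398150 rad, d = 2530.96 km
RS-03→W2: c = 0.456264 rad, d = 2900.38 km
Total = 2383.31 + 2530.96 + 2900.38 = 7814.64 km

7815 km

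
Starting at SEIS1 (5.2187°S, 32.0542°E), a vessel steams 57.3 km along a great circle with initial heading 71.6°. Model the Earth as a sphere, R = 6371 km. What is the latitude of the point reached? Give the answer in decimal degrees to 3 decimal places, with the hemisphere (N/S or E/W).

5.056°S

δ = d/R = 57.3/6371 = 0.008994 rad
φ₂ = arcsin(sin φ₁ cos δ + cos φ₁ sin δ cos θ)
   = arcsin(-0.09096·0.99996 + 0.99585·0.00899·0.31565) = -5.05585°
λ₂ = λ₁ + atan2(sin θ sin δ cos φ₁, cos δ − sin φ₁ sin φ₂) = 32.54508°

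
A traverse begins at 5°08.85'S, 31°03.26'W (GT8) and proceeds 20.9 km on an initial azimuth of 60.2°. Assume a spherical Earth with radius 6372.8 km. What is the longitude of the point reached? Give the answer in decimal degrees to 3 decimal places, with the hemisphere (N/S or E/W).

GT8: φ = -5.14750°, λ = -31.05433°
δ = d/R = 20.9/6372.8 = 0.003280 rad
φ₂ = arcsin(sin φ₁ cos δ + cos φ₁ sin δ cos θ)
   = arcsin(-0.08972·0.99999 + 0.99597·0.00328·0.49697) = -5.05410°
λ₂ = λ₁ + atan2(sin θ sin δ cos φ₁, cos δ − sin φ₁ sin φ₂) = -30.89064°

30.891°W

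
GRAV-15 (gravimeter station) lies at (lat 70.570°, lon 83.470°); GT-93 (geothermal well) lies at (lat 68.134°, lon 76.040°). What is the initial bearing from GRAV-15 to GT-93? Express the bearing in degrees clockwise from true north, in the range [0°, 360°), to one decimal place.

230.6°

Δλ = -7.4300°
y = sin Δλ · cos φ₂ = -0.048162
x = cos φ₁ sin φ₂ − sin φ₁ cos φ₂ cos Δλ = -0.039554
θ = atan2(y, x) = -129.3957° → 230.6043° (mod 360°)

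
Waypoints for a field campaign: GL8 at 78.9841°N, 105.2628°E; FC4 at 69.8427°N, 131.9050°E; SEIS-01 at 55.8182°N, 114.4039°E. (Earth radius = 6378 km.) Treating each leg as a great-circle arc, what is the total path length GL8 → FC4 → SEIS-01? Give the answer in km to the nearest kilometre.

3050 km

GL8→FC4: c = 0.198781 rad, d = 1267.83 km
FC4→SEIS-01: c = 0.279366 rad, d = 1781.79 km
Total = 1267.83 + 1781.79 = 3049.62 km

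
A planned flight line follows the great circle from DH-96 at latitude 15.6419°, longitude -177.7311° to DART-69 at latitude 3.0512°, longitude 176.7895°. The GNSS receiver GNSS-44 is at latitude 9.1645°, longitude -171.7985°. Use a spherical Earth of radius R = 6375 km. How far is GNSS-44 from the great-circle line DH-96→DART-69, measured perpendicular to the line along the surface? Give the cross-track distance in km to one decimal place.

884.2 km

δ₁₃ = central angle DH-96→GNSS-44 = 0.151639 rad  (haversine)
θ₁₃ = bearing DH-96→GNSS-44 = 137.508°,  θ₁₂ = bearing DH-96→DART-69 = 203.745°
dₓₜ = R·arcsin(sin δ₁₃ · sin(θ₁₃ − θ₁₂)) = 6375·arcsin(0.15106·sin(-66.238°)) = -884.193 km
|dₓₜ| = 884.193 km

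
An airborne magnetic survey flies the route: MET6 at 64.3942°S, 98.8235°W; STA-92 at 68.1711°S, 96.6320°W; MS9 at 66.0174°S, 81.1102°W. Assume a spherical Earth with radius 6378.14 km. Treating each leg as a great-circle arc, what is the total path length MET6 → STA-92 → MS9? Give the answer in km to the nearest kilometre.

1143 km

MET6→STA-92: c = 0.067680 rad, d = 431.67 km
STA-92→MS9: c = 0.111579 rad, d = 711.67 km
Total = 431.67 + 711.67 = 1143.34 km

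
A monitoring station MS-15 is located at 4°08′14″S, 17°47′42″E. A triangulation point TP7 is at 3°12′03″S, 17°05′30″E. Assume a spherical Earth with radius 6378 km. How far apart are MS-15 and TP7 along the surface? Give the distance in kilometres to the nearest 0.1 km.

MS-15: φ = -4.13722°, λ = +17.79500°
TP7: φ = -3.20083°, λ = +17.09167°
Δφ = 0.9364°,  Δλ = -0.7033°
a = sin²(Δφ/2) + cos φ₁ cos φ₂ sin²(Δλ/2) = 0.000104
c = 2·arcsin(√a) = 0.020425 rad = 1.1702°
d = R·c = 6378 × 0.020425 = 130.3 km

130.3 km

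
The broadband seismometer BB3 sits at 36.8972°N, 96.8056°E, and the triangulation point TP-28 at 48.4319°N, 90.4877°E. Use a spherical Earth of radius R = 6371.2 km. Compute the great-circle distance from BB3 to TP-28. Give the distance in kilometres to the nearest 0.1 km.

Δφ = 11.5347°,  Δλ = -6.3179°
a = sin²(Δφ/2) + cos φ₁ cos φ₂ sin²(Δλ/2) = 0.011709
c = 2·arcsin(√a) = 0.216845 rad = 12.4243°
d = R·c = 6371.2 × 0.216845 = 1381.6 km

1381.6 km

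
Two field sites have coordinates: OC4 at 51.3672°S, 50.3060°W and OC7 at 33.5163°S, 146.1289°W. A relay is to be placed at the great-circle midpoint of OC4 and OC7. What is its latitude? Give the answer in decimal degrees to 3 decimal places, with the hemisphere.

53.418°S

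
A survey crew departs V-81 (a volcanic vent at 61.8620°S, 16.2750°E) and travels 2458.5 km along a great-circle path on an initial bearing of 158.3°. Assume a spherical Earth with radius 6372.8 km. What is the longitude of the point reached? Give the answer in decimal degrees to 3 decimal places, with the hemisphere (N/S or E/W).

δ = d/R = 2458.5/6372.8 = 0.385780 rad
φ₂ = arcsin(sin φ₁ cos δ + cos φ₁ sin δ cos θ)
   = arcsin(-0.88181·0.92651 + 0.47160·0.37628·-0.92913) = -79.07716°
λ₂ = λ₁ + atan2(sin θ sin δ cos φ₁, cos δ − sin φ₁ sin φ₂) = 63.51813°

63.518°E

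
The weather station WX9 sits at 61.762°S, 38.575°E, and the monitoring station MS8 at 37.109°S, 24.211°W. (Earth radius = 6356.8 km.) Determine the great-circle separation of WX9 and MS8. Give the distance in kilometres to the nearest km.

5020 km

Δφ = 24.6530°,  Δλ = -62.7860°
a = sin²(Δφ/2) + cos φ₁ cos φ₂ sin²(Δλ/2) = 0.147958
c = 2·arcsin(√a) = 0.789663 rad = 45.2444°
d = R·c = 6356.8 × 0.789663 = 5019.7 km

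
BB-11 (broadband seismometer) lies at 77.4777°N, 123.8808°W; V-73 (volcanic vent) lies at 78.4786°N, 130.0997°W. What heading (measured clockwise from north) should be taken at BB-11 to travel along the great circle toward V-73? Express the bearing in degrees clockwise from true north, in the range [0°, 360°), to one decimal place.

Δλ = -6.2189°
y = sin Δλ · cos φ₂ = -0.021637
x = cos φ₁ sin φ₂ − sin φ₁ cos φ₂ cos Δλ = 0.018616
θ = atan2(y, x) = -49.2923° → 310.7077° (mod 360°)

310.7°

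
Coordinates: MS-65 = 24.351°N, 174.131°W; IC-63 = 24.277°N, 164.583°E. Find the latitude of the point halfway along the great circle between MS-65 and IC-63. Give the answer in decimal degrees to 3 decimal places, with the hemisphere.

24.689°N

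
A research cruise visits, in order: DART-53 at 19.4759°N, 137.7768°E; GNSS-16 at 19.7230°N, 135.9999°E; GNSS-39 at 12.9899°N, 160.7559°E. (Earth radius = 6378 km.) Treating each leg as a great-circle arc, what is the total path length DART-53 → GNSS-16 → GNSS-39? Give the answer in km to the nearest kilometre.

2933 km

DART-53→GNSS-16: c = 0.029532 rad, d = 188.36 km
GNSS-16→GNSS-39: c = 0.430379 rad, d = 2744.96 km
Total = 188.36 + 2744.96 = 2933.32 km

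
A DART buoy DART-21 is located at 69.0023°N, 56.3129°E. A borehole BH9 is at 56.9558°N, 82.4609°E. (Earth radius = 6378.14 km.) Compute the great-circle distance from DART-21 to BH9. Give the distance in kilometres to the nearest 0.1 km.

1855.5 km

Δφ = -12.0465°,  Δλ = 26.1480°
a = sin²(Δφ/2) + cos φ₁ cos φ₂ sin²(Δλ/2) = 0.021009
c = 2·arcsin(√a) = 0.290915 rad = 16.6682°
d = R·c = 6378.14 × 0.290915 = 1855.5 km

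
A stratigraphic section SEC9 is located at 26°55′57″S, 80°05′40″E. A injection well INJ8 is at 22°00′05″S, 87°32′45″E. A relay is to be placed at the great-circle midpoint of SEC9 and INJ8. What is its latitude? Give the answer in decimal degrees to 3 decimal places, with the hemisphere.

24.513°S

SEC9: φ = -26.93250°, λ = +80.09444°
INJ8: φ = -22.00139°, λ = +87.54583°
Bx = cos φ₂ cos Δλ = 0.919345,  By = cos φ₂ sin Δλ = 0.120241
φₘ = atan2(sin φ₁ + sin φ₂, √((cos φ₁ + Bx)² + By²)) = -24.51265°
λₘ = λ₁ + atan2(By, cos φ₁ + Bx) = 83.89324°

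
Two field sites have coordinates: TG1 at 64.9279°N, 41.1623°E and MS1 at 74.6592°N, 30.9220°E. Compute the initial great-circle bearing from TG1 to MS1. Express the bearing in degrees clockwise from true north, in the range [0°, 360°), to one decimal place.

344.8°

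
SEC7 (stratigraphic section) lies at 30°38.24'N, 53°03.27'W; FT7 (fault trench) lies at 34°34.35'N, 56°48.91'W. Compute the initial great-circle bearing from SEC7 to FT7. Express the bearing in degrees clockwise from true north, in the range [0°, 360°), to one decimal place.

SEC7: φ = +30.63733°, λ = -53.05450°
FT7: φ = +34.57250°, λ = -56.81517°
Δλ = -3.7607°
y = sin Δλ · cos φ₂ = -0.054006
x = cos φ₁ sin φ₂ − sin φ₁ cos φ₂ cos Δλ = 0.069531
θ = atan2(y, x) = -37.8373° → 322.1627° (mod 360°)

322.2°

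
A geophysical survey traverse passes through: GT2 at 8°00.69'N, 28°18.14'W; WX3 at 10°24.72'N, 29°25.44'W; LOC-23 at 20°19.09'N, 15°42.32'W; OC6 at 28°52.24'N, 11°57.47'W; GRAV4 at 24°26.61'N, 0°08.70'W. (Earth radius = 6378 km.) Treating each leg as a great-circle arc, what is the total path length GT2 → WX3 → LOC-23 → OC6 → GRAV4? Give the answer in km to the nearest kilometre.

GT2: φ = +8.01150°, λ = -28.30233°
WX3: φ = +10.41200°, λ = -29.42400°
LOC-23: φ = +20.31817°, λ = -15.70533°
OC6: φ = +28.87067°, λ = -11.95783°
GRAV4: φ = +24.44350°, λ = -0.14500°
GT2→WX3: c = 0.046138 rad, d = 294.27 km
WX3→LOC-23: c = 0.288125 rad, d = 1837.66 km
LOC-23→OC6: c = 0.160647 rad, d = 1024.60 km
OC6→GRAV4: c = 0.199669 rad, d = 1273.49 km
Total = 294.27 + 1837.66 + 1024.60 + 1273.49 = 4430.02 km

4430 km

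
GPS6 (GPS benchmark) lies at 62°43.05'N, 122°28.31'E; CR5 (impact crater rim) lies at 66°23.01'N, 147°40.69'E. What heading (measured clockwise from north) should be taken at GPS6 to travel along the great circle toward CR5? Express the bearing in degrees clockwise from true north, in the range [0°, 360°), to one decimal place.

GPS6: φ = +62.71750°, λ = +122.47183°
CR5: φ = +66.38350°, λ = +147.67817°
Δλ = 25.2063°
y = sin Δλ · cos φ₂ = 0.170613
x = cos φ₁ sin φ₂ − sin φ₁ cos φ₂ cos Δλ = 0.097843
θ = atan2(y, x) = 60.1666° → 60.1666° (mod 360°)

60.2°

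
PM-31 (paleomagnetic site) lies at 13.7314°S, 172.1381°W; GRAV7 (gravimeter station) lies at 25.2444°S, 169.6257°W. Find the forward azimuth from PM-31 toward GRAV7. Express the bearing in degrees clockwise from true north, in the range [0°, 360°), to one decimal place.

168.8°

Δλ = 2.5124°
y = sin Δλ · cos φ₂ = 0.039649
x = cos φ₁ sin φ₂ − sin φ₁ cos φ₂ cos Δλ = -0.199797
θ = atan2(y, x) = 168.7756° → 168.7756° (mod 360°)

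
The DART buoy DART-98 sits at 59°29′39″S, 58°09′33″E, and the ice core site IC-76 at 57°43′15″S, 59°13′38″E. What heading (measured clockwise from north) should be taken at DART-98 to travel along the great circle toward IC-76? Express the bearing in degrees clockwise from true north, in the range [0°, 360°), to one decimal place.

17.9°

DART-98: φ = -59.49417°, λ = +58.15917°
IC-76: φ = -57.72083°, λ = +59.22722°
Δλ = 1.0681°
y = sin Δλ · cos φ₂ = 0.009955
x = cos φ₁ sin φ₂ − sin φ₁ cos φ₂ cos Δλ = 0.030866
θ = atan2(y, x) = 17.8752° → 17.8752° (mod 360°)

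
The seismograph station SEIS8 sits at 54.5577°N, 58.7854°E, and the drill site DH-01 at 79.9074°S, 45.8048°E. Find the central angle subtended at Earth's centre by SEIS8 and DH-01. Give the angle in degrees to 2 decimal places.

Δφ = -134.4651°,  Δλ = -12.9806°
a = sin²(Δφ/2) + cos φ₁ cos φ₂ sin²(Δλ/2) = 0.851536
c = 2·arcsin(√a) = 2.350504 rad = 134.6739°

134.67°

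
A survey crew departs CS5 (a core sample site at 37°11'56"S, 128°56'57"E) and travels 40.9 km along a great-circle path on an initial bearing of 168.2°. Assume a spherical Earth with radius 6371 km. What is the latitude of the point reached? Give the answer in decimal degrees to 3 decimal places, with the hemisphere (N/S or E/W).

37.559°S

CS5: φ = -37.19889°, λ = +128.94917°
δ = d/R = 40.9/6371 = 0.006420 rad
φ₂ = arcsin(sin φ₁ cos δ + cos φ₁ sin δ cos θ)
   = arcsin(-0.60458·0.99998 + 0.79654·0.00642·-0.97887) = -37.55890°
λ₂ = λ₁ + atan2(sin θ sin δ cos φ₁, cos δ − sin φ₁ sin φ₂) = 129.04405°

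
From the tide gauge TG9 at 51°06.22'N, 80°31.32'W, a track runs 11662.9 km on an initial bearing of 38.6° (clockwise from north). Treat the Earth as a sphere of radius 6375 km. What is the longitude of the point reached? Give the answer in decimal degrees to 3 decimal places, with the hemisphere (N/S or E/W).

TG9: φ = +51.10367°, λ = -80.52200°
δ = d/R = 11662.9/6375 = 1.829475 rad
φ₂ = arcsin(sin φ₁ cos δ + cos φ₁ sin δ cos θ)
   = arcsin(0.77828·-0.25580 + 0.62791·0.96673·0.78152) = 15.98066°
λ₂ = λ₁ + atan2(sin θ sin δ cos φ₁, cos δ − sin φ₁ sin φ₂) = 60.62185°

60.622°E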